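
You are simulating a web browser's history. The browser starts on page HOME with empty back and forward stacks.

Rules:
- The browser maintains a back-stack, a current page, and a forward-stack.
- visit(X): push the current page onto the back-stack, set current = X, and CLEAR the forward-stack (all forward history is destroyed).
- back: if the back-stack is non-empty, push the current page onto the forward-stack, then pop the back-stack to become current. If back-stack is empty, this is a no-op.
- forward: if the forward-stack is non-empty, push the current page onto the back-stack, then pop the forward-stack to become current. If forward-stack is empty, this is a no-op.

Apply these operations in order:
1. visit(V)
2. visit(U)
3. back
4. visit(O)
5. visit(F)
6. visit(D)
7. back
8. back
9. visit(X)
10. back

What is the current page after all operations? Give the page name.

Answer: O

Derivation:
After 1 (visit(V)): cur=V back=1 fwd=0
After 2 (visit(U)): cur=U back=2 fwd=0
After 3 (back): cur=V back=1 fwd=1
After 4 (visit(O)): cur=O back=2 fwd=0
After 5 (visit(F)): cur=F back=3 fwd=0
After 6 (visit(D)): cur=D back=4 fwd=0
After 7 (back): cur=F back=3 fwd=1
After 8 (back): cur=O back=2 fwd=2
After 9 (visit(X)): cur=X back=3 fwd=0
After 10 (back): cur=O back=2 fwd=1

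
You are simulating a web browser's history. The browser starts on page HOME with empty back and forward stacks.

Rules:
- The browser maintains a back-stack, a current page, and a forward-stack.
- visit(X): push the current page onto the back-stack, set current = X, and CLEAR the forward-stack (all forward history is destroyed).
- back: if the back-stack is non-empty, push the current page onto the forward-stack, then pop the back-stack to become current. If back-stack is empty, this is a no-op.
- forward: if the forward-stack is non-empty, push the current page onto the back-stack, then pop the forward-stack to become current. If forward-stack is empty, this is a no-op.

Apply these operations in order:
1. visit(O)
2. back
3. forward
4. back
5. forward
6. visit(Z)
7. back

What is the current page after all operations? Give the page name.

Answer: O

Derivation:
After 1 (visit(O)): cur=O back=1 fwd=0
After 2 (back): cur=HOME back=0 fwd=1
After 3 (forward): cur=O back=1 fwd=0
After 4 (back): cur=HOME back=0 fwd=1
After 5 (forward): cur=O back=1 fwd=0
After 6 (visit(Z)): cur=Z back=2 fwd=0
After 7 (back): cur=O back=1 fwd=1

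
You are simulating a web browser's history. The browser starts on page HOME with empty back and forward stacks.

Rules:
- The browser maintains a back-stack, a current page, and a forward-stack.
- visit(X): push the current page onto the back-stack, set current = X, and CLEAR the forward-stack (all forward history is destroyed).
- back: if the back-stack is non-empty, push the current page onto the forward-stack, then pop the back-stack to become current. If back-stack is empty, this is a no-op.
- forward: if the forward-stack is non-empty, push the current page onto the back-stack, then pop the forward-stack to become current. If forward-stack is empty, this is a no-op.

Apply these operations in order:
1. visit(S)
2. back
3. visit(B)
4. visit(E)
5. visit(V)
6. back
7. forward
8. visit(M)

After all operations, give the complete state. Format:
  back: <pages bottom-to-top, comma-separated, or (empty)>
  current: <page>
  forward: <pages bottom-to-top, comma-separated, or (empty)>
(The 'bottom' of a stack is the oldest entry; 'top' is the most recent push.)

Answer: back: HOME,B,E,V
current: M
forward: (empty)

Derivation:
After 1 (visit(S)): cur=S back=1 fwd=0
After 2 (back): cur=HOME back=0 fwd=1
After 3 (visit(B)): cur=B back=1 fwd=0
After 4 (visit(E)): cur=E back=2 fwd=0
After 5 (visit(V)): cur=V back=3 fwd=0
After 6 (back): cur=E back=2 fwd=1
After 7 (forward): cur=V back=3 fwd=0
After 8 (visit(M)): cur=M back=4 fwd=0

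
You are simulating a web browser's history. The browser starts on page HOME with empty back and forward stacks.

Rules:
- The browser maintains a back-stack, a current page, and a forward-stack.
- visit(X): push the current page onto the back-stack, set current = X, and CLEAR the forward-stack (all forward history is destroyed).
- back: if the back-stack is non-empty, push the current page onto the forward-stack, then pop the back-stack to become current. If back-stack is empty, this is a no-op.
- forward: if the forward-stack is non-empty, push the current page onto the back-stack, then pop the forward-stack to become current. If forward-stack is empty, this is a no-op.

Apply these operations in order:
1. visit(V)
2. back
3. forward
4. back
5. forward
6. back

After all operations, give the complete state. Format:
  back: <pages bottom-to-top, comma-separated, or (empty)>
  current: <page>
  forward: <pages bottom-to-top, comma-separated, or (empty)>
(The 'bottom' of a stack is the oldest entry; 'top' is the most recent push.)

Answer: back: (empty)
current: HOME
forward: V

Derivation:
After 1 (visit(V)): cur=V back=1 fwd=0
After 2 (back): cur=HOME back=0 fwd=1
After 3 (forward): cur=V back=1 fwd=0
After 4 (back): cur=HOME back=0 fwd=1
After 5 (forward): cur=V back=1 fwd=0
After 6 (back): cur=HOME back=0 fwd=1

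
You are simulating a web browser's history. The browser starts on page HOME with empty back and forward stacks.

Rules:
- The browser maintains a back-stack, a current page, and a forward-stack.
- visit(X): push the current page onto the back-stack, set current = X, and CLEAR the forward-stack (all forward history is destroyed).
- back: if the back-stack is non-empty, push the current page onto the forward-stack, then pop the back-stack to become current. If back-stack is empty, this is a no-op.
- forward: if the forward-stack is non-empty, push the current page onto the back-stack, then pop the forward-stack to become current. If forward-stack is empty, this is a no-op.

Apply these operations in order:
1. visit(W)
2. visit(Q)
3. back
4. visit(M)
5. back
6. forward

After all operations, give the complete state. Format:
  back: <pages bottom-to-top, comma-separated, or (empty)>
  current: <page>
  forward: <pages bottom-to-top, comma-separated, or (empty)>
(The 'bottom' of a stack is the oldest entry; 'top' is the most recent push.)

After 1 (visit(W)): cur=W back=1 fwd=0
After 2 (visit(Q)): cur=Q back=2 fwd=0
After 3 (back): cur=W back=1 fwd=1
After 4 (visit(M)): cur=M back=2 fwd=0
After 5 (back): cur=W back=1 fwd=1
After 6 (forward): cur=M back=2 fwd=0

Answer: back: HOME,W
current: M
forward: (empty)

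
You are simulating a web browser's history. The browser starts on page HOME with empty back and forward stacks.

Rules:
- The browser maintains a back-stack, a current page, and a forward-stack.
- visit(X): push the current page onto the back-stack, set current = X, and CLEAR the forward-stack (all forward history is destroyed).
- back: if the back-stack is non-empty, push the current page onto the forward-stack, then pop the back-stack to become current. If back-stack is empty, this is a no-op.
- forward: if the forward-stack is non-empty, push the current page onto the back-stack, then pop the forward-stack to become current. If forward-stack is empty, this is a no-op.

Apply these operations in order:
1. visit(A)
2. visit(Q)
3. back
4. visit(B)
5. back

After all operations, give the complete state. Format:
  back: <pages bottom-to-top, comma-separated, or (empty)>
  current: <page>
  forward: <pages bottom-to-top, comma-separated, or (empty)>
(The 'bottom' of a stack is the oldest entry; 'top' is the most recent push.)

After 1 (visit(A)): cur=A back=1 fwd=0
After 2 (visit(Q)): cur=Q back=2 fwd=0
After 3 (back): cur=A back=1 fwd=1
After 4 (visit(B)): cur=B back=2 fwd=0
After 5 (back): cur=A back=1 fwd=1

Answer: back: HOME
current: A
forward: B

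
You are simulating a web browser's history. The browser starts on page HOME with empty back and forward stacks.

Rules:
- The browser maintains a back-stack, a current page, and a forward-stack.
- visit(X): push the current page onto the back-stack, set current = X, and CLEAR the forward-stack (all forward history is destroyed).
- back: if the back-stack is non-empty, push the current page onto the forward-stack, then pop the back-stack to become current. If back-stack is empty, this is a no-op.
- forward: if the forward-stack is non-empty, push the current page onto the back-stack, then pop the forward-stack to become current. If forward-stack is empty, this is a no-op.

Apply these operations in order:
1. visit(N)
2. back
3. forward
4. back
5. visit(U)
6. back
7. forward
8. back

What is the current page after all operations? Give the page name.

Answer: HOME

Derivation:
After 1 (visit(N)): cur=N back=1 fwd=0
After 2 (back): cur=HOME back=0 fwd=1
After 3 (forward): cur=N back=1 fwd=0
After 4 (back): cur=HOME back=0 fwd=1
After 5 (visit(U)): cur=U back=1 fwd=0
After 6 (back): cur=HOME back=0 fwd=1
After 7 (forward): cur=U back=1 fwd=0
After 8 (back): cur=HOME back=0 fwd=1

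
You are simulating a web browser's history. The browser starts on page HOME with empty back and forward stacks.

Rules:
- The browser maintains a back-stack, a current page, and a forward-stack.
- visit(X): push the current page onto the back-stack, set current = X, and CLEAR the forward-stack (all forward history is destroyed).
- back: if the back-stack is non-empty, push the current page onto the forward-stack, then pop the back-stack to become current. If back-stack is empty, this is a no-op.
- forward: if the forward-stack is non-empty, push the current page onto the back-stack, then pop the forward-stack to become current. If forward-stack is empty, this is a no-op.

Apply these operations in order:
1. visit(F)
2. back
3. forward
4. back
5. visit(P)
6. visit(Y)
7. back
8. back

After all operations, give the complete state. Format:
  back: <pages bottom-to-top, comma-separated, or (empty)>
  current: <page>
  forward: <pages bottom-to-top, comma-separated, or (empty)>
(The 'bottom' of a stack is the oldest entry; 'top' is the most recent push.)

Answer: back: (empty)
current: HOME
forward: Y,P

Derivation:
After 1 (visit(F)): cur=F back=1 fwd=0
After 2 (back): cur=HOME back=0 fwd=1
After 3 (forward): cur=F back=1 fwd=0
After 4 (back): cur=HOME back=0 fwd=1
After 5 (visit(P)): cur=P back=1 fwd=0
After 6 (visit(Y)): cur=Y back=2 fwd=0
After 7 (back): cur=P back=1 fwd=1
After 8 (back): cur=HOME back=0 fwd=2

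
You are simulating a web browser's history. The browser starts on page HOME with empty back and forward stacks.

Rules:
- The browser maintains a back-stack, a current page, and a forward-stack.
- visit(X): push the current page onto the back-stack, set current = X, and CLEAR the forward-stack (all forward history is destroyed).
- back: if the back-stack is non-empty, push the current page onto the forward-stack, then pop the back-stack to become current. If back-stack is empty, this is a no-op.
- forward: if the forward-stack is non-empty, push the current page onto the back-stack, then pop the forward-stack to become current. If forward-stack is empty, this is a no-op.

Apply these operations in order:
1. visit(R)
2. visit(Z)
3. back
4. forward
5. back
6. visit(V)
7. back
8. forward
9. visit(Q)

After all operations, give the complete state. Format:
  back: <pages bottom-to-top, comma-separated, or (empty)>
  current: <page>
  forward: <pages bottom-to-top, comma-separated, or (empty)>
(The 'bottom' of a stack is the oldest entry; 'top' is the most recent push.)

Answer: back: HOME,R,V
current: Q
forward: (empty)

Derivation:
After 1 (visit(R)): cur=R back=1 fwd=0
After 2 (visit(Z)): cur=Z back=2 fwd=0
After 3 (back): cur=R back=1 fwd=1
After 4 (forward): cur=Z back=2 fwd=0
After 5 (back): cur=R back=1 fwd=1
After 6 (visit(V)): cur=V back=2 fwd=0
After 7 (back): cur=R back=1 fwd=1
After 8 (forward): cur=V back=2 fwd=0
After 9 (visit(Q)): cur=Q back=3 fwd=0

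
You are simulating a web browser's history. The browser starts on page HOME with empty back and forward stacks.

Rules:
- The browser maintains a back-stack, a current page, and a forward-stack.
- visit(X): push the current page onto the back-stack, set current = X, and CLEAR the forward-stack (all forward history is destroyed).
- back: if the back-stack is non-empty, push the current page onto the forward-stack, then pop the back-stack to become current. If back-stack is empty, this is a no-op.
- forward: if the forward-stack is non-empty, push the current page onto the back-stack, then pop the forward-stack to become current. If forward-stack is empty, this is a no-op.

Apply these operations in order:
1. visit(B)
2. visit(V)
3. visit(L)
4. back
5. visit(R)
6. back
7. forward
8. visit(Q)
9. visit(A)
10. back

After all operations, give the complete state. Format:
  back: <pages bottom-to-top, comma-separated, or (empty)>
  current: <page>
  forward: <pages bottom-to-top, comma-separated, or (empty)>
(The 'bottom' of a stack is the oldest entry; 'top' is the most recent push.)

After 1 (visit(B)): cur=B back=1 fwd=0
After 2 (visit(V)): cur=V back=2 fwd=0
After 3 (visit(L)): cur=L back=3 fwd=0
After 4 (back): cur=V back=2 fwd=1
After 5 (visit(R)): cur=R back=3 fwd=0
After 6 (back): cur=V back=2 fwd=1
After 7 (forward): cur=R back=3 fwd=0
After 8 (visit(Q)): cur=Q back=4 fwd=0
After 9 (visit(A)): cur=A back=5 fwd=0
After 10 (back): cur=Q back=4 fwd=1

Answer: back: HOME,B,V,R
current: Q
forward: A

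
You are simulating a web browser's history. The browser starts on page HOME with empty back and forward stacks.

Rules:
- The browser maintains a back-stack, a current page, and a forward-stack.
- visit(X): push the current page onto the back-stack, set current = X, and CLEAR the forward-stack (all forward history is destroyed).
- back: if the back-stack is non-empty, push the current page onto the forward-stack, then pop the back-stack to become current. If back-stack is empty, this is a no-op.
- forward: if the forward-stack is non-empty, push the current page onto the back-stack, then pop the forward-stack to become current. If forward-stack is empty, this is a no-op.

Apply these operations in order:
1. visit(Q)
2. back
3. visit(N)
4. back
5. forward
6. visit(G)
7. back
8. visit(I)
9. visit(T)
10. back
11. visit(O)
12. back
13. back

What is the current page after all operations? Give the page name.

After 1 (visit(Q)): cur=Q back=1 fwd=0
After 2 (back): cur=HOME back=0 fwd=1
After 3 (visit(N)): cur=N back=1 fwd=0
After 4 (back): cur=HOME back=0 fwd=1
After 5 (forward): cur=N back=1 fwd=0
After 6 (visit(G)): cur=G back=2 fwd=0
After 7 (back): cur=N back=1 fwd=1
After 8 (visit(I)): cur=I back=2 fwd=0
After 9 (visit(T)): cur=T back=3 fwd=0
After 10 (back): cur=I back=2 fwd=1
After 11 (visit(O)): cur=O back=3 fwd=0
After 12 (back): cur=I back=2 fwd=1
After 13 (back): cur=N back=1 fwd=2

Answer: N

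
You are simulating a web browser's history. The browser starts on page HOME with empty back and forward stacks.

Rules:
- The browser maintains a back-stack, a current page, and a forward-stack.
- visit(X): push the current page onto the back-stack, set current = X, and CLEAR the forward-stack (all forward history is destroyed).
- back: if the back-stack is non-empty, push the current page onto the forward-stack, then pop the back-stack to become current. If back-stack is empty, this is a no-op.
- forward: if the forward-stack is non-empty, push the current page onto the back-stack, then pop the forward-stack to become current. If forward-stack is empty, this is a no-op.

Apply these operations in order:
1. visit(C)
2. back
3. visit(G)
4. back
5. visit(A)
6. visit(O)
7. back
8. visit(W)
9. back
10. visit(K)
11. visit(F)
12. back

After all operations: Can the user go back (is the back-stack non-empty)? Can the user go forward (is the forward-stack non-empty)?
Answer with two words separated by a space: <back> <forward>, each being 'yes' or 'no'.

Answer: yes yes

Derivation:
After 1 (visit(C)): cur=C back=1 fwd=0
After 2 (back): cur=HOME back=0 fwd=1
After 3 (visit(G)): cur=G back=1 fwd=0
After 4 (back): cur=HOME back=0 fwd=1
After 5 (visit(A)): cur=A back=1 fwd=0
After 6 (visit(O)): cur=O back=2 fwd=0
After 7 (back): cur=A back=1 fwd=1
After 8 (visit(W)): cur=W back=2 fwd=0
After 9 (back): cur=A back=1 fwd=1
After 10 (visit(K)): cur=K back=2 fwd=0
After 11 (visit(F)): cur=F back=3 fwd=0
After 12 (back): cur=K back=2 fwd=1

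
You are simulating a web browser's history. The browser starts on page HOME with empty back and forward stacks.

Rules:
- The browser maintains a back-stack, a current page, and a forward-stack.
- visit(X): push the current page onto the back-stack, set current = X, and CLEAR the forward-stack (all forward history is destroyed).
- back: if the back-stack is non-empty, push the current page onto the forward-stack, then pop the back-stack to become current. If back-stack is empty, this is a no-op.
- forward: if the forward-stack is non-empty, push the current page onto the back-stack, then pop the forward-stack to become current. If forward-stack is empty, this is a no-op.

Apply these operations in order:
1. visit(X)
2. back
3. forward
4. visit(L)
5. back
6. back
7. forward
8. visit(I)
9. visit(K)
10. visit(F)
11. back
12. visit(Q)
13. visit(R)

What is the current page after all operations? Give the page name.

After 1 (visit(X)): cur=X back=1 fwd=0
After 2 (back): cur=HOME back=0 fwd=1
After 3 (forward): cur=X back=1 fwd=0
After 4 (visit(L)): cur=L back=2 fwd=0
After 5 (back): cur=X back=1 fwd=1
After 6 (back): cur=HOME back=0 fwd=2
After 7 (forward): cur=X back=1 fwd=1
After 8 (visit(I)): cur=I back=2 fwd=0
After 9 (visit(K)): cur=K back=3 fwd=0
After 10 (visit(F)): cur=F back=4 fwd=0
After 11 (back): cur=K back=3 fwd=1
After 12 (visit(Q)): cur=Q back=4 fwd=0
After 13 (visit(R)): cur=R back=5 fwd=0

Answer: R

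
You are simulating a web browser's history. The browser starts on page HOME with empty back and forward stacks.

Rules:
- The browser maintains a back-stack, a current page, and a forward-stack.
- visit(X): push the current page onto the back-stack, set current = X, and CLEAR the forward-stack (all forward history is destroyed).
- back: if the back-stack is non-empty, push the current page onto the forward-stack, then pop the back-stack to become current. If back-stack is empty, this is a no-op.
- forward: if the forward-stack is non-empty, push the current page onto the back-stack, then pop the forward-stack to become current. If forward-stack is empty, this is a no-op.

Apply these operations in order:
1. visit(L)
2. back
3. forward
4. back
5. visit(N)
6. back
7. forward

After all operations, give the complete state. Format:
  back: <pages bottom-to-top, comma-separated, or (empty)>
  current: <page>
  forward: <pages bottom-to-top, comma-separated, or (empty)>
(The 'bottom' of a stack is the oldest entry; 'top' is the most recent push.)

Answer: back: HOME
current: N
forward: (empty)

Derivation:
After 1 (visit(L)): cur=L back=1 fwd=0
After 2 (back): cur=HOME back=0 fwd=1
After 3 (forward): cur=L back=1 fwd=0
After 4 (back): cur=HOME back=0 fwd=1
After 5 (visit(N)): cur=N back=1 fwd=0
After 6 (back): cur=HOME back=0 fwd=1
After 7 (forward): cur=N back=1 fwd=0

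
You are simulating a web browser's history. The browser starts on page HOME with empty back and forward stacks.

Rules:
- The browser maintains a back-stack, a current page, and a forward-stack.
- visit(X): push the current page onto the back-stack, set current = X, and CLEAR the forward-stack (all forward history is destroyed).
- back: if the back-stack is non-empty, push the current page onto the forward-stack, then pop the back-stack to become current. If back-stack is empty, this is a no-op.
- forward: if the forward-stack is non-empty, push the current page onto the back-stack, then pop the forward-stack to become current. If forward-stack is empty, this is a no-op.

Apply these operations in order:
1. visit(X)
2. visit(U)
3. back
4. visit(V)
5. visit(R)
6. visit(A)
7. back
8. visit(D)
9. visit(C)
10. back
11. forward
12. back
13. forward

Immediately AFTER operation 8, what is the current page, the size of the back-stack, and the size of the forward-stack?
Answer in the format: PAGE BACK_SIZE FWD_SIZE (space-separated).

After 1 (visit(X)): cur=X back=1 fwd=0
After 2 (visit(U)): cur=U back=2 fwd=0
After 3 (back): cur=X back=1 fwd=1
After 4 (visit(V)): cur=V back=2 fwd=0
After 5 (visit(R)): cur=R back=3 fwd=0
After 6 (visit(A)): cur=A back=4 fwd=0
After 7 (back): cur=R back=3 fwd=1
After 8 (visit(D)): cur=D back=4 fwd=0

D 4 0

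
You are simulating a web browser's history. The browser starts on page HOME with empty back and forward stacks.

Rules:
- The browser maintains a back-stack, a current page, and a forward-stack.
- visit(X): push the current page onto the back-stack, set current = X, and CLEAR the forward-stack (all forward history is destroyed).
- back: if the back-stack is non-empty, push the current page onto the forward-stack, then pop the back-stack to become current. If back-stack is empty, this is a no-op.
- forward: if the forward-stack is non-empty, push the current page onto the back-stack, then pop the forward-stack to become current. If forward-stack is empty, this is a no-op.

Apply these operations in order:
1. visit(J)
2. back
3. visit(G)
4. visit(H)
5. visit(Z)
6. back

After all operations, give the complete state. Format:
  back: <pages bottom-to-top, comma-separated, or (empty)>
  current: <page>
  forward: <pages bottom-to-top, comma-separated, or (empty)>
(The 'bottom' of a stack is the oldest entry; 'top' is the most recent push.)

After 1 (visit(J)): cur=J back=1 fwd=0
After 2 (back): cur=HOME back=0 fwd=1
After 3 (visit(G)): cur=G back=1 fwd=0
After 4 (visit(H)): cur=H back=2 fwd=0
After 5 (visit(Z)): cur=Z back=3 fwd=0
After 6 (back): cur=H back=2 fwd=1

Answer: back: HOME,G
current: H
forward: Z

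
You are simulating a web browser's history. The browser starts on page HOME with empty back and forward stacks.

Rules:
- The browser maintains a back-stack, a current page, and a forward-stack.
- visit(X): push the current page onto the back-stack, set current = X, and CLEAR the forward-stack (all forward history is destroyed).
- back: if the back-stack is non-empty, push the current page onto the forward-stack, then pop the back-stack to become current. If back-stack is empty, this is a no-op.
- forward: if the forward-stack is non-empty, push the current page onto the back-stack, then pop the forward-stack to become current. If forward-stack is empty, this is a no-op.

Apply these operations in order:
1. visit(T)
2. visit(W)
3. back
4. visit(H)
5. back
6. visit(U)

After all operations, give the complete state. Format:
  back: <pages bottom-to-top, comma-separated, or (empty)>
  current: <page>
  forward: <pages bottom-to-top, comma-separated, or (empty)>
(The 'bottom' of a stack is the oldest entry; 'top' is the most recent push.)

Answer: back: HOME,T
current: U
forward: (empty)

Derivation:
After 1 (visit(T)): cur=T back=1 fwd=0
After 2 (visit(W)): cur=W back=2 fwd=0
After 3 (back): cur=T back=1 fwd=1
After 4 (visit(H)): cur=H back=2 fwd=0
After 5 (back): cur=T back=1 fwd=1
After 6 (visit(U)): cur=U back=2 fwd=0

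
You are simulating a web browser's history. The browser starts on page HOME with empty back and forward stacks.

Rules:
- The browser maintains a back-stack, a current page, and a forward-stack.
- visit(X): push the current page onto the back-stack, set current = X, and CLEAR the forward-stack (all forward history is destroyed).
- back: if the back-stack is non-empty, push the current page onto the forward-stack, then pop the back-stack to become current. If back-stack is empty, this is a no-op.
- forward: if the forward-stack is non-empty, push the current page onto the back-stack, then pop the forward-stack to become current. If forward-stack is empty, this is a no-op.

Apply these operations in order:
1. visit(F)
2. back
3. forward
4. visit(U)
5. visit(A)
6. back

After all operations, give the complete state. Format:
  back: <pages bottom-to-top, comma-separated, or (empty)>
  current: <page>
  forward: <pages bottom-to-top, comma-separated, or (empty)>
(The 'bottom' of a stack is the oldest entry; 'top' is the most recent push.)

After 1 (visit(F)): cur=F back=1 fwd=0
After 2 (back): cur=HOME back=0 fwd=1
After 3 (forward): cur=F back=1 fwd=0
After 4 (visit(U)): cur=U back=2 fwd=0
After 5 (visit(A)): cur=A back=3 fwd=0
After 6 (back): cur=U back=2 fwd=1

Answer: back: HOME,F
current: U
forward: A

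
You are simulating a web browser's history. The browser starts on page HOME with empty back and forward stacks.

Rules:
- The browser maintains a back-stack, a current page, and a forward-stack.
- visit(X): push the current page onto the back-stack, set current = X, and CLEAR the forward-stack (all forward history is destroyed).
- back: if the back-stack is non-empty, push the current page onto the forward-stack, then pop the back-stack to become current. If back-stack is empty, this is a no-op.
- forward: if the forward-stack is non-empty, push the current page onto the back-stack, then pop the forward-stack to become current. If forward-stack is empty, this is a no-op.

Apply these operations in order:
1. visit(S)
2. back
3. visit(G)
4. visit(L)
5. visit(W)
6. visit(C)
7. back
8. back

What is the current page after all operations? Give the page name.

Answer: L

Derivation:
After 1 (visit(S)): cur=S back=1 fwd=0
After 2 (back): cur=HOME back=0 fwd=1
After 3 (visit(G)): cur=G back=1 fwd=0
After 4 (visit(L)): cur=L back=2 fwd=0
After 5 (visit(W)): cur=W back=3 fwd=0
After 6 (visit(C)): cur=C back=4 fwd=0
After 7 (back): cur=W back=3 fwd=1
After 8 (back): cur=L back=2 fwd=2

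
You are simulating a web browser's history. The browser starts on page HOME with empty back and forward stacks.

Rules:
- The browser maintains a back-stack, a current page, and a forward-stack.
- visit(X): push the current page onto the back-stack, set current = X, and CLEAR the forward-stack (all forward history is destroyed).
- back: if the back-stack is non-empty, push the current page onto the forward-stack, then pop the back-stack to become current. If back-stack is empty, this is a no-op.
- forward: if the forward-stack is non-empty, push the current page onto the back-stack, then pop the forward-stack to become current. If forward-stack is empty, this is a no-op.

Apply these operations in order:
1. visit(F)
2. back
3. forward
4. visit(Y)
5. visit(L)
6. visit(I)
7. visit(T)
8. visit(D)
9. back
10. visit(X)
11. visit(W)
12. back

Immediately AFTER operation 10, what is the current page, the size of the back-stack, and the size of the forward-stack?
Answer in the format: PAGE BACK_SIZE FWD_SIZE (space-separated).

After 1 (visit(F)): cur=F back=1 fwd=0
After 2 (back): cur=HOME back=0 fwd=1
After 3 (forward): cur=F back=1 fwd=0
After 4 (visit(Y)): cur=Y back=2 fwd=0
After 5 (visit(L)): cur=L back=3 fwd=0
After 6 (visit(I)): cur=I back=4 fwd=0
After 7 (visit(T)): cur=T back=5 fwd=0
After 8 (visit(D)): cur=D back=6 fwd=0
After 9 (back): cur=T back=5 fwd=1
After 10 (visit(X)): cur=X back=6 fwd=0

X 6 0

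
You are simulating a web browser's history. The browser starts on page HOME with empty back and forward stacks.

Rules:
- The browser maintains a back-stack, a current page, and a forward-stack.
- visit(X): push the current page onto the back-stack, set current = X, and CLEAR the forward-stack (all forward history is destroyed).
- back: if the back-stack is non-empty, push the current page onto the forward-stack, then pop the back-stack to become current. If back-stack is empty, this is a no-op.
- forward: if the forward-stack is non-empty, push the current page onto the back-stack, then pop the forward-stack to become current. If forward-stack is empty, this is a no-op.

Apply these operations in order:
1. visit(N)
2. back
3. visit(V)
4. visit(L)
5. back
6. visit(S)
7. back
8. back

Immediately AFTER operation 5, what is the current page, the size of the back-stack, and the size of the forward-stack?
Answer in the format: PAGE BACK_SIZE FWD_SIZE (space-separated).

After 1 (visit(N)): cur=N back=1 fwd=0
After 2 (back): cur=HOME back=0 fwd=1
After 3 (visit(V)): cur=V back=1 fwd=0
After 4 (visit(L)): cur=L back=2 fwd=0
After 5 (back): cur=V back=1 fwd=1

V 1 1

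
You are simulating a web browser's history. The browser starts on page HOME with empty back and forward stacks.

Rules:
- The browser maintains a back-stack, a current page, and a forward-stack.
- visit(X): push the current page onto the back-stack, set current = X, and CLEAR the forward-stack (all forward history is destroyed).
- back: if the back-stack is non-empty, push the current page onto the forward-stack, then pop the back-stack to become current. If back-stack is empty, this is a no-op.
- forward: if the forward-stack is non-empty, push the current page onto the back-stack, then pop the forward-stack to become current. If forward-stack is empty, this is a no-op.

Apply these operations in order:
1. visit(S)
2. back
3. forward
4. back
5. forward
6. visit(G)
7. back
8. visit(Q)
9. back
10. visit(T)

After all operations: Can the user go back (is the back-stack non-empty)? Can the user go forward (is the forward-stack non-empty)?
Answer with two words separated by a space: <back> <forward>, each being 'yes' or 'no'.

Answer: yes no

Derivation:
After 1 (visit(S)): cur=S back=1 fwd=0
After 2 (back): cur=HOME back=0 fwd=1
After 3 (forward): cur=S back=1 fwd=0
After 4 (back): cur=HOME back=0 fwd=1
After 5 (forward): cur=S back=1 fwd=0
After 6 (visit(G)): cur=G back=2 fwd=0
After 7 (back): cur=S back=1 fwd=1
After 8 (visit(Q)): cur=Q back=2 fwd=0
After 9 (back): cur=S back=1 fwd=1
After 10 (visit(T)): cur=T back=2 fwd=0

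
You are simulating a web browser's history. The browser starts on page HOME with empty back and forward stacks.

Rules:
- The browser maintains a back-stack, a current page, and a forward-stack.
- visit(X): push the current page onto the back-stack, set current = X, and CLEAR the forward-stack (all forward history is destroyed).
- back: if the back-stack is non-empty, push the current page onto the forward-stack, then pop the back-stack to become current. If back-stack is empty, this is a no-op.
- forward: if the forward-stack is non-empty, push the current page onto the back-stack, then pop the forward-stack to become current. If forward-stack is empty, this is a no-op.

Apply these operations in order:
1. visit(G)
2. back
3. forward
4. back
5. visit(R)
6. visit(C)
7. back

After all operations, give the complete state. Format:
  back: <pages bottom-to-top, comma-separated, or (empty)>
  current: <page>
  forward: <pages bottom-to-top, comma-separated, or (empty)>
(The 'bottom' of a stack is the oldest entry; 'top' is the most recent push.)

After 1 (visit(G)): cur=G back=1 fwd=0
After 2 (back): cur=HOME back=0 fwd=1
After 3 (forward): cur=G back=1 fwd=0
After 4 (back): cur=HOME back=0 fwd=1
After 5 (visit(R)): cur=R back=1 fwd=0
After 6 (visit(C)): cur=C back=2 fwd=0
After 7 (back): cur=R back=1 fwd=1

Answer: back: HOME
current: R
forward: C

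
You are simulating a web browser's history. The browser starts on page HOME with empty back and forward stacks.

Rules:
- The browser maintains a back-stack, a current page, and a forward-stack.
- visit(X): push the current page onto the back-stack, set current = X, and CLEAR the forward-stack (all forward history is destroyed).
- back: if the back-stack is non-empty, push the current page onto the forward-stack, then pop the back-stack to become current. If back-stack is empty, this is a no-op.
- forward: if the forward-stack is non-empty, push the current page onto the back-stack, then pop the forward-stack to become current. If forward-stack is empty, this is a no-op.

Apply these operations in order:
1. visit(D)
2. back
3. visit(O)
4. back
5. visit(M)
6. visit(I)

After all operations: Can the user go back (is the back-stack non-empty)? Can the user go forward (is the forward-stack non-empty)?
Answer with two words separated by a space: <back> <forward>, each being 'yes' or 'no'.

Answer: yes no

Derivation:
After 1 (visit(D)): cur=D back=1 fwd=0
After 2 (back): cur=HOME back=0 fwd=1
After 3 (visit(O)): cur=O back=1 fwd=0
After 4 (back): cur=HOME back=0 fwd=1
After 5 (visit(M)): cur=M back=1 fwd=0
After 6 (visit(I)): cur=I back=2 fwd=0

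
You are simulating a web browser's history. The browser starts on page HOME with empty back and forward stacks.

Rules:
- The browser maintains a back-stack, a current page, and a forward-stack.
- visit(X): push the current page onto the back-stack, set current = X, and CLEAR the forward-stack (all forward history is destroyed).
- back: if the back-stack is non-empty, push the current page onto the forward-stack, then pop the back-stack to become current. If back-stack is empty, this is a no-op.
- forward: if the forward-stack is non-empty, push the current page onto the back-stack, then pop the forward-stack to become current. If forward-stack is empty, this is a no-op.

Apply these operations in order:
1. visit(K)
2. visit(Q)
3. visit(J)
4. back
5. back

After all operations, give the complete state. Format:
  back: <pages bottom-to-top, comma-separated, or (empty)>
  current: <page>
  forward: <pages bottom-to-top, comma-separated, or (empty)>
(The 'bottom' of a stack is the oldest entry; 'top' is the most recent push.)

After 1 (visit(K)): cur=K back=1 fwd=0
After 2 (visit(Q)): cur=Q back=2 fwd=0
After 3 (visit(J)): cur=J back=3 fwd=0
After 4 (back): cur=Q back=2 fwd=1
After 5 (back): cur=K back=1 fwd=2

Answer: back: HOME
current: K
forward: J,Q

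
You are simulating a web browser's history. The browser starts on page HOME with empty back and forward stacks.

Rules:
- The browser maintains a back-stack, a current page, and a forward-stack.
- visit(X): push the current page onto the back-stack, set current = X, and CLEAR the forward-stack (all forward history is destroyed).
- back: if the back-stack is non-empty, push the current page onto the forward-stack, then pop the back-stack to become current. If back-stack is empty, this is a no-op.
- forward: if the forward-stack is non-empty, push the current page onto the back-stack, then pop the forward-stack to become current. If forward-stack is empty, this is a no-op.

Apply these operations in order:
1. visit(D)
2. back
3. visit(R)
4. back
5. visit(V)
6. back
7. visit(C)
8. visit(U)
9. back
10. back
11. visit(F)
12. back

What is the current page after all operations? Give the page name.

After 1 (visit(D)): cur=D back=1 fwd=0
After 2 (back): cur=HOME back=0 fwd=1
After 3 (visit(R)): cur=R back=1 fwd=0
After 4 (back): cur=HOME back=0 fwd=1
After 5 (visit(V)): cur=V back=1 fwd=0
After 6 (back): cur=HOME back=0 fwd=1
After 7 (visit(C)): cur=C back=1 fwd=0
After 8 (visit(U)): cur=U back=2 fwd=0
After 9 (back): cur=C back=1 fwd=1
After 10 (back): cur=HOME back=0 fwd=2
After 11 (visit(F)): cur=F back=1 fwd=0
After 12 (back): cur=HOME back=0 fwd=1

Answer: HOME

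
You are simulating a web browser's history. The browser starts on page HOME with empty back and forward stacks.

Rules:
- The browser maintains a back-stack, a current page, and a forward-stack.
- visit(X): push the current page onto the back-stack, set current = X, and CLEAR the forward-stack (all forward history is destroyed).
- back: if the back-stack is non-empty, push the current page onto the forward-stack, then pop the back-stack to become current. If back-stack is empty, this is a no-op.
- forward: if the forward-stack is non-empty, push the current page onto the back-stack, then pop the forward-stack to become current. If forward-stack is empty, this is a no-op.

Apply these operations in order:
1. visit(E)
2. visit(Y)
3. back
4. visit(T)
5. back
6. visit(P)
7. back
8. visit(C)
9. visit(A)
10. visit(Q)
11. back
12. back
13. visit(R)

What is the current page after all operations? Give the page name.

Answer: R

Derivation:
After 1 (visit(E)): cur=E back=1 fwd=0
After 2 (visit(Y)): cur=Y back=2 fwd=0
After 3 (back): cur=E back=1 fwd=1
After 4 (visit(T)): cur=T back=2 fwd=0
After 5 (back): cur=E back=1 fwd=1
After 6 (visit(P)): cur=P back=2 fwd=0
After 7 (back): cur=E back=1 fwd=1
After 8 (visit(C)): cur=C back=2 fwd=0
After 9 (visit(A)): cur=A back=3 fwd=0
After 10 (visit(Q)): cur=Q back=4 fwd=0
After 11 (back): cur=A back=3 fwd=1
After 12 (back): cur=C back=2 fwd=2
After 13 (visit(R)): cur=R back=3 fwd=0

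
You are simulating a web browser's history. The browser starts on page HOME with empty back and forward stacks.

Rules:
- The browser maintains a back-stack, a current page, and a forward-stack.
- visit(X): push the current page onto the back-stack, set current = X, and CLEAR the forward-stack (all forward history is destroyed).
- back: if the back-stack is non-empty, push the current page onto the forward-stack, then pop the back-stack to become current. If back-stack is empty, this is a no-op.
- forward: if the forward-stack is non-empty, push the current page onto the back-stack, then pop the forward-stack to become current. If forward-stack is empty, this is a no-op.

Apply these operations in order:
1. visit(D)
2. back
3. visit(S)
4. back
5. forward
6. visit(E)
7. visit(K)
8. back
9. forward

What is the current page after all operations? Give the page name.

Answer: K

Derivation:
After 1 (visit(D)): cur=D back=1 fwd=0
After 2 (back): cur=HOME back=0 fwd=1
After 3 (visit(S)): cur=S back=1 fwd=0
After 4 (back): cur=HOME back=0 fwd=1
After 5 (forward): cur=S back=1 fwd=0
After 6 (visit(E)): cur=E back=2 fwd=0
After 7 (visit(K)): cur=K back=3 fwd=0
After 8 (back): cur=E back=2 fwd=1
After 9 (forward): cur=K back=3 fwd=0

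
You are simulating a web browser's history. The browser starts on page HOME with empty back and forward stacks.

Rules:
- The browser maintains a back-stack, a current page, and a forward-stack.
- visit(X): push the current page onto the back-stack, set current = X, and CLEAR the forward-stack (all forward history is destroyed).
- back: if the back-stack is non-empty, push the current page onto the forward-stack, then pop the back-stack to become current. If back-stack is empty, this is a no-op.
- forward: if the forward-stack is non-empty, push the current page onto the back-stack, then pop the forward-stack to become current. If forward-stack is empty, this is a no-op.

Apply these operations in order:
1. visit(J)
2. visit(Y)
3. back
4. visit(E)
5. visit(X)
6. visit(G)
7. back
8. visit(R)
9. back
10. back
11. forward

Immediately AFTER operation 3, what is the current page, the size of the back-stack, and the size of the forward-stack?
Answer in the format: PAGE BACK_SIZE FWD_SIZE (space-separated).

After 1 (visit(J)): cur=J back=1 fwd=0
After 2 (visit(Y)): cur=Y back=2 fwd=0
After 3 (back): cur=J back=1 fwd=1

J 1 1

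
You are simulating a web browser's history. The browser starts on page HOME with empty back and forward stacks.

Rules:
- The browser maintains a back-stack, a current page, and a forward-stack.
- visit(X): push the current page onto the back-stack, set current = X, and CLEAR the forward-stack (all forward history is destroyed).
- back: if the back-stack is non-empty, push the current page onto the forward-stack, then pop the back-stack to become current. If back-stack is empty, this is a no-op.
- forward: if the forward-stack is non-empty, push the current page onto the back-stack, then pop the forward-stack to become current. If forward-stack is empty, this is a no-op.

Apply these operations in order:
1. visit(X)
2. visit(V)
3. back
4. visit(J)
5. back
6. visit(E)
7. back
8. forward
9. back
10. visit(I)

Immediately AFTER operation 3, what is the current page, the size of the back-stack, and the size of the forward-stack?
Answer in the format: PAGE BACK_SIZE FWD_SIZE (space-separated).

After 1 (visit(X)): cur=X back=1 fwd=0
After 2 (visit(V)): cur=V back=2 fwd=0
After 3 (back): cur=X back=1 fwd=1

X 1 1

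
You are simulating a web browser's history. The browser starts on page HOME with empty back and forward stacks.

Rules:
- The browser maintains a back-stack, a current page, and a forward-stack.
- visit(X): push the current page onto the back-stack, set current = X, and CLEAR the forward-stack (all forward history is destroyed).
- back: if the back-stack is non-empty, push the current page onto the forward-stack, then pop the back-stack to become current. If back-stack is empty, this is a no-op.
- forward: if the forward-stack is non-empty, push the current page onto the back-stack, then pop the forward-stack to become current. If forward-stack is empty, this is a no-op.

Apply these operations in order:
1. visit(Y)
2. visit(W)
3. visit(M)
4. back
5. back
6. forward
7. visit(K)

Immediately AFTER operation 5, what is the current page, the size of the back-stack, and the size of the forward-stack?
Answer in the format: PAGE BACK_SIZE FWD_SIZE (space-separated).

After 1 (visit(Y)): cur=Y back=1 fwd=0
After 2 (visit(W)): cur=W back=2 fwd=0
After 3 (visit(M)): cur=M back=3 fwd=0
After 4 (back): cur=W back=2 fwd=1
After 5 (back): cur=Y back=1 fwd=2

Y 1 2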